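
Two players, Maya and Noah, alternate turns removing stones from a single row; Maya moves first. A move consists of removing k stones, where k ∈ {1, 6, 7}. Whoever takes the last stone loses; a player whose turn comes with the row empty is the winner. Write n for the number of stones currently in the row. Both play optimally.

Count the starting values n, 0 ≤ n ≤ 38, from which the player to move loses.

Use the standard recursion: the mover wins at a terminal position; elsewhere, the mover wins exactly when some move hands the opponent an L position.
n=0: no move; the opponent has just taken the last stone and therefore loses → W
n=1: L (sole option 0(W) is W)
n=2: W (go to 1, an L position)
n=3: L (sole option 2(W) is W)
n=4: W (go to 3, an L position)
n=5: L (sole option 4(W) is W)
n=6: W (go to 5, an L position)
n=7: W (go to 1, an L position)
n=8: W (go to 1, an L position)
n=9: W (go to 3, an L position)
n=10: W (go to 3, an L position)
n=11: W (go to 5, an L position)
n=12: W (go to 5, an L position)
n=13: L (options 12(W), 7(W), 6(W) are all W)
n=14: W (go to 13, an L position)
n=15: L (options 14(W), 9(W), 8(W) are all W)
n=16: W (go to 15, an L position)
n=17: L (options 16(W), 11(W), 10(W) are all W)
n=18: W (go to 17, an L position)
n=19: W (go to 13, an L position)
n=20: W (go to 13, an L position)
n=21: W (go to 15, an L position)
n=22: W (go to 15, an L position)
n=23: W (go to 17, an L position)
n=24: W (go to 17, an L position)
n=25: L (options 24(W), 19(W), 18(W) are all W)
n=26: W (go to 25, an L position)
n=27: L (options 26(W), 21(W), 20(W) are all W)
n=28: W (go to 27, an L position)
n=29: L (options 28(W), 23(W), 22(W) are all W)
n=30: W (go to 29, an L position)
n=31: W (go to 25, an L position)
n=32: W (go to 25, an L position)
n=33: W (go to 27, an L position)
n=34: W (go to 27, an L position)
n=35: W (go to 29, an L position)
n=36: W (go to 29, an L position)
n=37: L (options 36(W), 31(W), 30(W) are all W)
n=38: W (go to 37, an L position)
L entries with 0 ≤ n ≤ 38: n = 1, 3, 5, 13, 15, 17, 25, 27, 29, 37; that makes 10.

10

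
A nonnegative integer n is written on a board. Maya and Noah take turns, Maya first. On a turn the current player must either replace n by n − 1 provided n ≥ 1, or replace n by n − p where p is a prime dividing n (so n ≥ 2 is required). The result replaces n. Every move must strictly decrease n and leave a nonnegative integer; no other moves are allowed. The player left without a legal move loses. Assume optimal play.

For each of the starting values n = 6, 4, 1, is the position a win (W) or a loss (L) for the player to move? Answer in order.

6: W, 4: L, 1: W

Use the standard recursion: the mover loses at a terminal position; elsewhere, the mover wins exactly when some move hands the opponent an L position.
n=0: no move → L
n=1: W (go to 0, an L position)
n=2: W (go to 0, an L position)
n=3: W (go to 0, an L position)
n=4: L (options 2(W), 3(W) are all W)
n=5: W (go to 0, an L position)
n=6: W (go to 4, an L position)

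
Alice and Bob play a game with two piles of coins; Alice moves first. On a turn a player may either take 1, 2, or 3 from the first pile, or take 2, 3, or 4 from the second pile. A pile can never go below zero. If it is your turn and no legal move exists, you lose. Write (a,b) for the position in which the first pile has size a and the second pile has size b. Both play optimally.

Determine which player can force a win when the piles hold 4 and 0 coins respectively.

Bob wins.

Build the W/L table. Terminal = L. A non-terminal position is W if it has a move to some L; otherwise it is L.
No move ever increases a pile, so every position that can arise here has a ≤ 4 and b ≤ 0; it is enough to label the cells with 0 ≤ a ≤ 4 and 0 ≤ b ≤ 0.
Every move lowers a or b (never raises either), so fill the grid row by row in increasing a, and left to right within a row: each cell's successors are then already labelled.
      b=0
a=0:    L
a=1:    W
a=2:    W
a=3:    W
a=4:    L
Cells with no legal move (terminal, hence L): (0,0).
The remaining L cells, each justified by listing all of its moves:
(4,0): moves to (3,0)(W), (2,0)(W), (1,0)(W); every one is W ⇒ L
Every other cell has at least one move into one of the L cells above, so it is W.
Every move from (4,0) reaches a W position, so the mover loses.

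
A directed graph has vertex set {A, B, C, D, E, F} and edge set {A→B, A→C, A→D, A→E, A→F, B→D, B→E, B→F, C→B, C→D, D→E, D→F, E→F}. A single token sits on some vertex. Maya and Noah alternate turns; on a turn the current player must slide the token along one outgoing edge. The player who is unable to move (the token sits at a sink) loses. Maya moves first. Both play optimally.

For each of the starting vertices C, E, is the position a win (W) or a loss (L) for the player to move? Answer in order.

C: L, E: W

Use the standard recursion: the mover loses at a terminal position; elsewhere, the mover wins exactly when some move hands the opponent an L position.
Every edge goes from a vertex to one that appears earlier in the order F, E, D, B, C, A, so processing vertices in that order labels each vertex after all of its successors.
F: no outgoing edge → L
E: reaches L-position F → W
D: reaches L-position F → W
B: reaches L-position F → W
C: only reaches B(W), D(W), all W → L
A: reaches L-position C → W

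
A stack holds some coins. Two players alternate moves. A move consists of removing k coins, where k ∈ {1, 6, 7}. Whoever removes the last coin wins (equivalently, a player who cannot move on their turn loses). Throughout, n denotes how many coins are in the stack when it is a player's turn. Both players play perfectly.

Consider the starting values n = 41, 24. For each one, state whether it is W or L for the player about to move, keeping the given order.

41: W, 24: L

Use the standard recursion: the mover loses at a terminal position; elsewhere, the mover wins exactly when some move hands the opponent an L position.
n=0: no move → L
n=1: W (go to 0, an L position)
n=2: L (sole option 1(W) is W)
n=3: W (go to 2, an L position)
n=4: L (sole option 3(W) is W)
n=5: W (go to 4, an L position)
n=6: W (go to 0, an L position)
n=7: W (go to 0, an L position)
n=8: W (go to 2, an L position)
n=9: W (go to 2, an L position)
n=10: W (go to 4, an L position)
n=11: W (go to 4, an L position)
n=12: L (options 11(W), 6(W), 5(W) are all W)
n=13: W (go to 12, an L position)
n=14: L (options 13(W), 8(W), 7(W) are all W)
n=15: W (go to 14, an L position)
n=16: L (options 15(W), 10(W), 9(W) are all W)
n=17: W (go to 16, an L position)
n=18: W (go to 12, an L position)
n=19: W (go to 12, an L position)
n=20: W (go to 14, an L position)
n=21: W (go to 14, an L position)
n=22: W (go to 16, an L position)
n=23: W (go to 16, an L position)
n=24: L (options 23(W), 18(W), 17(W) are all W)
n=25: W (go to 24, an L position)
n=26: L (options 25(W), 20(W), 19(W) are all W)
n=27: W (go to 26, an L position)
n=28: L (options 27(W), 22(W), 21(W) are all W)
n=29: W (go to 28, an L position)
n=30: W (go to 24, an L position)
n=31: W (go to 24, an L position)
n=32: W (go to 26, an L position)
n=33: W (go to 26, an L position)
n=34: W (go to 28, an L position)
n=35: W (go to 28, an L position)
n=36: L (options 35(W), 30(W), 29(W) are all W)
n=37: W (go to 36, an L position)
n=38: L (options 37(W), 32(W), 31(W) are all W)
n=39: W (go to 38, an L position)
n=40: L (options 39(W), 34(W), 33(W) are all W)
n=41: W (go to 40, an L position)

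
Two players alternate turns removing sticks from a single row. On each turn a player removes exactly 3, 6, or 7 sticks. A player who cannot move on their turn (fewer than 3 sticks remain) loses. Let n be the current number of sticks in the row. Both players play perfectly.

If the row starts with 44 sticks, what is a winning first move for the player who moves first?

Build the W/L table. Terminal = L. A non-terminal position is W if it has a move to some L; otherwise it is L.
n=0: no move → L
n=1: no move → L
n=2: no move → L
n=3: W (go to 0, an L position)
n=4: W (go to 1, an L position)
n=5: W (go to 2, an L position)
n=6: W (go to 0, an L position)
n=7: W (go to 1, an L position)
n=8: W (go to 2, an L position)
n=9: W (go to 2, an L position)
n=10: L (options 7(W), 4(W), 3(W) are all W)
n=11: L (options 8(W), 5(W), 4(W) are all W)
n=12: L (options 9(W), 6(W), 5(W) are all W)
n=13: W (go to 10, an L position)
n=14: W (go to 11, an L position)
n=15: W (go to 12, an L position)
n=16: W (go to 10, an L position)
n=17: W (go to 11, an L position)
n=18: W (go to 12, an L position)
n=19: W (go to 12, an L position)
n=20: L (options 17(W), 14(W), 13(W) are all W)
n=21: L (options 18(W), 15(W), 14(W) are all W)
n=22: L (options 19(W), 16(W), 15(W) are all W)
n=23: W (go to 20, an L position)
n=24: W (go to 21, an L position)
n=25: W (go to 22, an L position)
n=26: W (go to 20, an L position)
n=27: W (go to 21, an L position)
n=28: W (go to 22, an L position)
n=29: W (go to 22, an L position)
n=30: L (options 27(W), 24(W), 23(W) are all W)
n=31: L (options 28(W), 25(W), 24(W) are all W)
n=32: L (options 29(W), 26(W), 25(W) are all W)
n=33: W (go to 30, an L position)
n=34: W (go to 31, an L position)
n=35: W (go to 32, an L position)
n=36: W (go to 30, an L position)
n=37: W (go to 31, an L position)
n=38: W (go to 32, an L position)
n=39: W (go to 32, an L position)
n=40: L (options 37(W), 34(W), 33(W) are all W)
n=41: L (options 38(W), 35(W), 34(W) are all W)
n=42: L (options 39(W), 36(W), 35(W) are all W)
n=43: W (go to 40, an L position)
n=44: W (go to 41, an L position)
From 44, the L positions reachable in one move are: 41.

Remove 3, leaving 41.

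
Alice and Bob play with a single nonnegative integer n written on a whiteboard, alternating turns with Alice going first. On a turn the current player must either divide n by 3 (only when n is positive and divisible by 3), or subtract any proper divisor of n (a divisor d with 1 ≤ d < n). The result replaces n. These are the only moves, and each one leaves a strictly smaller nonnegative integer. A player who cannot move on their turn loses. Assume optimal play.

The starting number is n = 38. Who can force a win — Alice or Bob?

Classify positions by backward induction: terminal positions (no move available) are L. From any other position, the mover wins iff some move reaches an L.
n=0: no move → L
n=1: no move → L
n=2: →1(L), so W
n=3: →1(L), so W
n=4: →2(W), 3(W) — all W, so L
n=5: →4(L), so W
n=6: →4(L), so W
n=7: →6(W) only, which is W, so L
n=8: →4(L), so W
n=9: →3(W), 6(W), 8(W) — all W, so L
n=10: →9(L), so W
n=11: →10(W) only, which is W, so L
n=12: →4(L), so W
n=13: →12(W) only, which is W, so L
n=14: →7(L), so W
n=15: →5(W), 10(W), 12(W), 14(W) — all W, so L
n=16: →15(L), so W
n=17: →16(W) only, which is W, so L
n=18: →9(L), so W
n=19: →18(W) only, which is W, so L
n=20: →15(L), so W
n=21: →7(L), so W
n=22: →11(L), so W
n=23: →22(W) only, which is W, so L
n=24: →23(L), so W
n=25: →20(W), 24(W) — all W, so L
n=26: →13(L), so W
n=27: →9(L), so W
n=28: →14(W), 21(W), 24(W), 26(W), 27(W) — all W, so L
n=29: →28(L), so W
n=30: →15(L), so W
n=31: →30(W) only, which is W, so L
n=32: →28(L), so W
n=33: →11(L), so W
n=34: →17(L), so W
n=35: →28(L), so W
n=36: →12(W), 18(W), 24(W), 27(W), 30(W), 32(W), 33(W), 34(W), 35(W) — all W, so L
n=37: →36(L), so W
n=38: →19(L), so W
From 38 Alice can move to 19, reaching an L position.

Alice wins.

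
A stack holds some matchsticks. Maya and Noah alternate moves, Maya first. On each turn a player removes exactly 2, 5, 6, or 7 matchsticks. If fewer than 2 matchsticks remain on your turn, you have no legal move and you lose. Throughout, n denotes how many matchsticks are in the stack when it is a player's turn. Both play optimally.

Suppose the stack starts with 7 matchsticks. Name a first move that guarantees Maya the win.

Compute win/loss labels from the base case upward. A position with no move is L. Any other position is W if it can reach an L in one move, else L.
n=0: no move → L
n=1: no move → L
n=2: W (go to 0, an L position)
n=3: W (go to 1, an L position)
n=4: L (sole option 2(W) is W)
n=5: W (go to 0, an L position)
n=6: W (go to 4, an L position)
n=7: W (go to 1, an L position)
From 7, the L positions reachable in one move are: 1, 0. Any move reaching one of these is winning.

Remove 6, leaving 1.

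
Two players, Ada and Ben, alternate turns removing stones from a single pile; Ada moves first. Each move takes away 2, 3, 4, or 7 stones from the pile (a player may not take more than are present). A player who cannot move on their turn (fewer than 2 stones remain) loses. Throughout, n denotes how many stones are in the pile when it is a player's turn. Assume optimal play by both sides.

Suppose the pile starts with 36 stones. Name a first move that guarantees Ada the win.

Compute win/loss labels from the base case upward. A position with no move is L. Any other position is W if it can reach an L in one move, else L.
n=0: no move → L
n=1: no move → L
n=2: →0(L), so W
n=3: →1(L), so W
n=4: →1(L), so W
n=5: →1(L), so W
n=6: →4(W), 3(W), 2(W) — all W, so L
n=7: →0(L), so W
n=8: →6(L), so W
n=9: →6(L), so W
n=10: →6(L), so W
n=11: →9(W), 8(W), 7(W), 4(W) — all W, so L
n=12: →10(W), 9(W), 8(W), 5(W) — all W, so L
n=13: →11(L), so W
n=14: →12(L), so W
n=15: →12(L), so W
n=16: →12(L), so W
n=17: →15(W), 14(W), 13(W), 10(W) — all W, so L
n=18: →11(L), so W
n=19: →17(L), so W
n=20: →17(L), so W
n=21: →17(L), so W
n=22: →20(W), 19(W), 18(W), 15(W) — all W, so L
n=23: →21(W), 20(W), 19(W), 16(W) — all W, so L
n=24: →22(L), so W
n=25: →23(L), so W
n=26: →23(L), so W
n=27: →23(L), so W
n=28: →26(W), 25(W), 24(W), 21(W) — all W, so L
n=29: →22(L), so W
n=30: →28(L), so W
n=31: →28(L), so W
n=32: →28(L), so W
n=33: →31(W), 30(W), 29(W), 26(W) — all W, so L
n=34: →32(W), 31(W), 30(W), 27(W) — all W, so L
n=35: →33(L), so W
n=36: →34(L), so W
From 36, the L positions reachable in one move are: 34, 33. Any move reaching one of these is winning.

Remove 2, leaving 34.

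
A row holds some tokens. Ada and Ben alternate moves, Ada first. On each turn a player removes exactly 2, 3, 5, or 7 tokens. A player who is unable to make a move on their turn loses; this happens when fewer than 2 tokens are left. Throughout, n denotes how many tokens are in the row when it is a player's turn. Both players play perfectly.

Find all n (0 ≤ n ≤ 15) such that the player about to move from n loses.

Compute win/loss labels from the base case upward. A position with no move is L. Any other position is W if it can reach an L in one move, else L.
n=0: no move → L
n=1: no move → L
n=2: reaches L-position 0 → W
n=3: reaches L-position 1 → W
n=4: reaches L-position 1 → W
n=5: reaches L-position 0 → W
n=6: reaches L-position 1 → W
n=7: reaches L-position 0 → W
n=8: reaches L-position 1 → W
n=9: only reaches 7(W), 6(W), 4(W), 2(W), all W → L
n=10: only reaches 8(W), 7(W), 5(W), 3(W), all W → L
n=11: reaches L-position 9 → W
n=12: reaches L-position 10 → W
n=13: reaches L-position 10 → W
n=14: reaches L-position 9 → W
n=15: reaches L-position 10 → W
The losing starting values of n are exactly the entries labelled L in this table (4 of them).

0, 1, 9, 10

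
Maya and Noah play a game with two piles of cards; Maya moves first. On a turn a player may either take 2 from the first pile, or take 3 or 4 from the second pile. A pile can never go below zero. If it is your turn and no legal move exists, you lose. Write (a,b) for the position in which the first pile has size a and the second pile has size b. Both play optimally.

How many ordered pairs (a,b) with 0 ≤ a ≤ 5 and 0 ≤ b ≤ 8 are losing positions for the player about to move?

Work bottom-up. With no move the player to move loses. Otherwise the position is W if at least one move leads to an L position for the opponent, and L if every move leads to a W.
Every move lowers a or b (never raises either), so fill the grid row by row in increasing a, and left to right within a row: each cell's successors are then already labelled.
      b=0  b=1  b=2  b=3  b=4  b=5  b=6  b=7  b=8
a=0:    L    L    L    W    W    W    W    L    L
a=1:    L    L    L    W    W    W    W    L    L
a=2:    W    W    W    L    L    L    W    W    W
a=3:    W    W    W    L    L    L    W    W    W
a=4:    L    L    L    W    W    W    W    L    L
a=5:    L    L    L    W    W    W    W    L    L
Cells with no legal move (terminal, hence L): (0,0), (0,1), (0,2), (1,0), (1,1), (1,2).
The remaining L cells, each justified by listing all of its moves:
(0,7): L (options (0,4)(W), (0,3)(W) are all W)
(0,8): L (options (0,5)(W), (0,4)(W) are all W)
(1,7): L (options (1,4)(W), (1,3)(W) are all W)
(1,8): L (options (1,5)(W), (1,4)(W) are all W)
(2,3): L (options (0,3)(W), (2,0)(W) are all W)
(2,4): L (options (0,4)(W), (2,1)(W), (2,0)(W) are all W)
(2,5): L (options (0,5)(W), (2,2)(W), (2,1)(W) are all W)
(3,3): L (options (1,3)(W), (3,0)(W) are all W)
(3,4): L (options (1,4)(W), (3,1)(W), (3,0)(W) are all W)
(3,5): L (options (1,5)(W), (3,2)(W), (3,1)(W) are all W)
(4,0): L (sole option (2,0)(W) is W)
(4,1): L (sole option (2,1)(W) is W)
(4,2): L (sole option (2,2)(W) is W)
(4,7): L (options (2,7)(W), (4,4)(W), (4,3)(W) are all W)
(4,8): L (options (2,8)(W), (4,5)(W), (4,4)(W) are all W)
(5,0): L (sole option (3,0)(W) is W)
(5,1): L (sole option (3,1)(W) is W)
(5,2): L (sole option (3,2)(W) is W)
(5,7): L (options (3,7)(W), (5,4)(W), (5,3)(W) are all W)
(5,8): L (options (3,8)(W), (5,5)(W), (5,4)(W) are all W)
Every other cell has at least one move into one of the L cells above, so it is W.
L cells per row: a=0: 5, a=1: 5, a=2: 3, a=3: 3, a=4: 5, a=5: 5; total 26.

26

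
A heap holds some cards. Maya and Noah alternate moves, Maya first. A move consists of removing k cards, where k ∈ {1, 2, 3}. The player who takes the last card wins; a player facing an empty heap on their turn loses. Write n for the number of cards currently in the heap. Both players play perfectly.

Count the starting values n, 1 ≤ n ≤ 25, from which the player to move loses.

Label each position W (a win for the player to move) or L (a loss). A position with no legal move is L; any other position is W exactly when some move reaches an L, and L when every move reaches a W.
n=0: no move → L
n=1: W (go to 0, an L position)
n=2: W (go to 0, an L position)
n=3: W (go to 0, an L position)
n=4: L (options 3(W), 2(W), 1(W) are all W)
n=5: W (go to 4, an L position)
n=6: W (go to 4, an L position)
n=7: W (go to 4, an L position)
n=8: L (options 7(W), 6(W), 5(W) are all W)
n=9: W (go to 8, an L position)
n=10: W (go to 8, an L position)
n=11: W (go to 8, an L position)
n=12: L (options 11(W), 10(W), 9(W) are all W)
n=13: W (go to 12, an L position)
n=14: W (go to 12, an L position)
n=15: W (go to 12, an L position)
n=16: L (options 15(W), 14(W), 13(W) are all W)
n=17: W (go to 16, an L position)
n=18: W (go to 16, an L position)
n=19: W (go to 16, an L position)
n=20: L (options 19(W), 18(W), 17(W) are all W)
n=21: W (go to 20, an L position)
n=22: W (go to 20, an L position)
n=23: W (go to 20, an L position)
n=24: L (options 23(W), 22(W), 21(W) are all W)
n=25: W (go to 24, an L position)
L entries with 1 ≤ n ≤ 25 (n=0 is outside the asked range and is not counted): n = 4, 8, 12, 16, 20, 24; that makes 6.

6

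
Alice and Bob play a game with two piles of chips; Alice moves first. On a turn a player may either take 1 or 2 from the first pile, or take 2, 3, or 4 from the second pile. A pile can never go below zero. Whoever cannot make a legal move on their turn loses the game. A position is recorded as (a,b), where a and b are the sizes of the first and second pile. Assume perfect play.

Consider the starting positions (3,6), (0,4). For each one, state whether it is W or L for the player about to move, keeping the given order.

(3,6): L, (0,4): W

Build the W/L table. Terminal = L. A non-terminal position is W if it has a move to some L; otherwise it is L.
No move ever increases a pile, so every position that can arise here has a ≤ 3 and b ≤ 6; it is enough to label the cells with 0 ≤ a ≤ 3 and 0 ≤ b ≤ 6.
Every move lowers a or b (never raises either), so fill the grid row by row in increasing a, and left to right within a row: each cell's successors are then already labelled.
      b=0  b=1  b=2  b=3  b=4  b=5  b=6
a=0:    L    L    W    W    W    W    L
a=1:    W    W    L    L    W    W    W
a=2:    W    W    W    W    L    L    W
a=3:    L    L    W    W    W    W    L
Cells with no legal move (terminal, hence L): (0,0), (0,1).
The remaining L cells, each justified by listing all of its moves:
(0,6): only reaches (0,4)(W), (0,3)(W), (0,2)(W), all W → L
(1,2): only reaches (0,2)(W), (1,0)(W), all W → L
(1,3): only reaches (0,3)(W), (1,1)(W), (1,0)(W), all W → L
(2,4): only reaches (1,4)(W), (0,4)(W), (2,2)(W), (2,1)(W), (2,0)(W), all W → L
(2,5): only reaches (1,5)(W), (0,5)(W), (2,3)(W), (2,2)(W), (2,1)(W), all W → L
(3,0): only reaches (2,0)(W), (1,0)(W), all W → L
(3,1): only reaches (2,1)(W), (1,1)(W), all W → L
(3,6): only reaches (2,6)(W), (1,6)(W), (3,4)(W), (3,3)(W), (3,2)(W), all W → L
Every other cell has at least one move into one of the L cells above, so it is W.
(3,6): one of the L cells justified above, so L
(0,4): the move to (0,1) reaches an L cell, so W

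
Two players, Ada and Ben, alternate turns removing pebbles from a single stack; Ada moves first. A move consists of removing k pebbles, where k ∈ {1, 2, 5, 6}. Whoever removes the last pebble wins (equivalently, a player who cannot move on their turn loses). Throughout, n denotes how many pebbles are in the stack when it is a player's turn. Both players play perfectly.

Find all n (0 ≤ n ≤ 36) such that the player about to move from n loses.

Compute win/loss labels from the base case upward. A position with no move is L. Any other position is W if it can reach an L in one move, else L.
n=0: no move → L
n=1: →0(L), so W
n=2: →0(L), so W
n=3: →2(W), 1(W) — all W, so L
n=4: →3(L), so W
n=5: →3(L), so W
n=6: →0(L), so W
n=7: →6(W), 5(W), 2(W), 1(W) — all W, so L
n=8: →7(L), so W
n=9: →7(L), so W
n=10: →9(W), 8(W), 5(W), 4(W) — all W, so L
n=11: →10(L), so W
n=12: →10(L), so W
n=13: →7(L), so W
n=14: →13(W), 12(W), 9(W), 8(W) — all W, so L
n=15: →14(L), so W
n=16: →14(L), so W
n=17: →16(W), 15(W), 12(W), 11(W) — all W, so L
n=18: →17(L), so W
n=19: →17(L), so W
n=20: →14(L), so W
n=21: →20(W), 19(W), 16(W), 15(W) — all W, so L
n=22: →21(L), so W
n=23: →21(L), so W
n=24: →23(W), 22(W), 19(W), 18(W) — all W, so L
n=25: →24(L), so W
n=26: →24(L), so W
n=27: →21(L), so W
n=28: →27(W), 26(W), 23(W), 22(W) — all W, so L
n=29: →28(L), so W
n=30: →28(L), so W
n=31: →30(W), 29(W), 26(W), 25(W) — all W, so L
n=32: →31(L), so W
n=33: →31(L), so W
n=34: →28(L), so W
n=35: →34(W), 33(W), 30(W), 29(W) — all W, so L
n=36: →35(L), so W
The losing starting values of n are exactly the entries labelled L in this table (11 of them).

0, 3, 7, 10, 14, 17, 21, 24, 28, 31, 35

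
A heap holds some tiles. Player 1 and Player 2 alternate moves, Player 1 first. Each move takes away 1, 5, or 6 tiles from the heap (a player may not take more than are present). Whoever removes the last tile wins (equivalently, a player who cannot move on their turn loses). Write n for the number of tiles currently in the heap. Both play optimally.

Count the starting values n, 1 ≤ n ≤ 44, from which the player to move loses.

12

Classify positions by backward induction: terminal positions (no move available) are L. From any other position, the mover wins iff some move reaches an L.
n=0: no move → L
n=1: can move to 0, which is L ⇒ W
n=2: the only move is to 1(W), a W ⇒ L
n=3: can move to 2, which is L ⇒ W
n=4: the only move is to 3(W), a W ⇒ L
n=5: can move to 4, which is L ⇒ W
n=6: can move to 0, which is L ⇒ W
n=7: can move to 2, which is L ⇒ W
n=8: can move to 2, which is L ⇒ W
n=9: can move to 4, which is L ⇒ W
n=10: can move to 4, which is L ⇒ W
n=11: moves to 10(W), 6(W), 5(W); every one is W ⇒ L
n=12: can move to 11, which is L ⇒ W
n=13: moves to 12(W), 8(W), 7(W); every one is W ⇒ L
n=14: can move to 13, which is L ⇒ W
n=15: moves to 14(W), 10(W), 9(W); every one is W ⇒ L
n=16: can move to 15, which is L ⇒ W
n=17: can move to 11, which is L ⇒ W
n=18: can move to 13, which is L ⇒ W
n=19: can move to 13, which is L ⇒ W
n=20: can move to 15, which is L ⇒ W
n=21: can move to 15, which is L ⇒ W
n=22: moves to 21(W), 17(W), 16(W); every one is W ⇒ L
n=23: can move to 22, which is L ⇒ W
n=24: moves to 23(W), 19(W), 18(W); every one is W ⇒ L
n=25: can move to 24, which is L ⇒ W
n=26: moves to 25(W), 21(W), 20(W); every one is W ⇒ L
n=27: can move to 26, which is L ⇒ W
n=28: can move to 22, which is L ⇒ W
n=29: can move to 24, which is L ⇒ W
n=30: can move to 24, which is L ⇒ W
n=31: can move to 26, which is L ⇒ W
n=32: can move to 26, which is L ⇒ W
n=33: moves to 32(W), 28(W), 27(W); every one is W ⇒ L
n=34: can move to 33, which is L ⇒ W
n=35: moves to 34(W), 30(W), 29(W); every one is W ⇒ L
n=36: can move to 35, which is L ⇒ W
n=37: moves to 36(W), 32(W), 31(W); every one is W ⇒ L
n=38: can move to 37, which is L ⇒ W
n=39: can move to 33, which is L ⇒ W
n=40: can move to 35, which is L ⇒ W
n=41: can move to 35, which is L ⇒ W
n=42: can move to 37, which is L ⇒ W
n=43: can move to 37, which is L ⇒ W
n=44: moves to 43(W), 39(W), 38(W); every one is W ⇒ L
L entries with 1 ≤ n ≤ 44 (n=0 is outside the asked range and is not counted): n = 2, 4, 11, 13, 15, 22, 24, 26, 33, 35, 37, 44; that makes 12.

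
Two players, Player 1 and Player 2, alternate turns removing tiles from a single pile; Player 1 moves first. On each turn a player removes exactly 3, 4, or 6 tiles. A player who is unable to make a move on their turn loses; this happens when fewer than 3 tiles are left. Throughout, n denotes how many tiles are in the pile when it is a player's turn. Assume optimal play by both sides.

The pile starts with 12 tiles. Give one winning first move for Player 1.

Use the standard recursion: the mover loses at a terminal position; elsewhere, the mover wins exactly when some move hands the opponent an L position.
n=0: no move → L
n=1: no move → L
n=2: no move → L
n=3: reaches L-position 0 → W
n=4: reaches L-position 1 → W
n=5: reaches L-position 2 → W
n=6: reaches L-position 2 → W
n=7: reaches L-position 1 → W
n=8: reaches L-position 2 → W
n=9: only reaches 6(W), 5(W), 3(W), all W → L
n=10: only reaches 7(W), 6(W), 4(W), all W → L
n=11: only reaches 8(W), 7(W), 5(W), all W → L
n=12: reaches L-position 9 → W
From 12, the L positions reachable in one move are: 9.

Remove 3, leaving 9.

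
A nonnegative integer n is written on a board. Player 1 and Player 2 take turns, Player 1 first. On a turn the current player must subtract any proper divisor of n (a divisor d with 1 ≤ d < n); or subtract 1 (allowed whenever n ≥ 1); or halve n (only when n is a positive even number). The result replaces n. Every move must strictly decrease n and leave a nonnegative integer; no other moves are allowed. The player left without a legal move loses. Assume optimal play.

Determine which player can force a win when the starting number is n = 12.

Player 1 wins.

Label each position W (a win for the player to move) or L (a loss). A position with no legal move is L; any other position is W exactly when some move reaches an L, and L when every move reaches a W.
n=0: no move → L
n=1: can move to 0, which is L ⇒ W
n=2: the only move is to 1(W), a W ⇒ L
n=3: can move to 2, which is L ⇒ W
n=4: can move to 2, which is L ⇒ W
n=5: the only move is to 4(W), a W ⇒ L
n=6: can move to 5, which is L ⇒ W
n=7: the only move is to 6(W), a W ⇒ L
n=8: can move to 7, which is L ⇒ W
n=9: moves to 6(W), 8(W); every one is W ⇒ L
n=10: can move to 5, which is L ⇒ W
n=11: the only move is to 10(W), a W ⇒ L
n=12: can move to 9, which is L ⇒ W
From 12 Player 1 can move to 9, reaching an L position.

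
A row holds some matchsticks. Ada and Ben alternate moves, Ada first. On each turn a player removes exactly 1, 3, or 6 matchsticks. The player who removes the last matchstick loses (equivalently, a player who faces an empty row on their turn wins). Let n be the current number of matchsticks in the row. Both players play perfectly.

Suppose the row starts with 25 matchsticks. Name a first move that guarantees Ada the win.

Remove 6, leaving 19.

Compute win/loss labels from the base case upward. A position with no move is W. Any other position is W if it can reach an L in one move, else L.
n=0: no move; the opponent has just taken the last matchstick and therefore loses → W
n=1: the only move is to 0(W), a W ⇒ L
n=2: can move to 1, which is L ⇒ W
n=3: moves to 2(W), 0(W); every one is W ⇒ L
n=4: can move to 3, which is L ⇒ W
n=5: moves to 4(W), 2(W); every one is W ⇒ L
n=6: can move to 5, which is L ⇒ W
n=7: can move to 1, which is L ⇒ W
n=8: can move to 5, which is L ⇒ W
n=9: can move to 3, which is L ⇒ W
n=10: moves to 9(W), 7(W), 4(W); every one is W ⇒ L
n=11: can move to 10, which is L ⇒ W
n=12: moves to 11(W), 9(W), 6(W); every one is W ⇒ L
n=13: can move to 12, which is L ⇒ W
n=14: moves to 13(W), 11(W), 8(W); every one is W ⇒ L
n=15: can move to 14, which is L ⇒ W
n=16: can move to 10, which is L ⇒ W
n=17: can move to 14, which is L ⇒ W
n=18: can move to 12, which is L ⇒ W
n=19: moves to 18(W), 16(W), 13(W); every one is W ⇒ L
n=20: can move to 19, which is L ⇒ W
n=21: moves to 20(W), 18(W), 15(W); every one is W ⇒ L
n=22: can move to 21, which is L ⇒ W
n=23: moves to 22(W), 20(W), 17(W); every one is W ⇒ L
n=24: can move to 23, which is L ⇒ W
n=25: can move to 19, which is L ⇒ W
From 25, the L positions reachable in one move are: 19.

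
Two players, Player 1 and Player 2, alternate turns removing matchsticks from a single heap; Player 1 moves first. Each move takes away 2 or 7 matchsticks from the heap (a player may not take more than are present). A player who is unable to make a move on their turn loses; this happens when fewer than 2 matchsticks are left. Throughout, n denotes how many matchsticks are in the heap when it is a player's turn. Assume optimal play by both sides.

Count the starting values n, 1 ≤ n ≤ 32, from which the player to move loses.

Classify positions by backward induction: terminal positions (no move available) are L. From any other position, the mover wins iff some move reaches an L.
n=0: no move → L
n=1: no move → L
n=2: W (go to 0, an L position)
n=3: W (go to 1, an L position)
n=4: L (sole option 2(W) is W)
n=5: L (sole option 3(W) is W)
n=6: W (go to 4, an L position)
n=7: W (go to 5, an L position)
n=8: W (go to 1, an L position)
n=9: L (options 7(W), 2(W) are all W)
n=10: L (options 8(W), 3(W) are all W)
n=11: W (go to 9, an L position)
n=12: W (go to 10, an L position)
n=13: L (options 11(W), 6(W) are all W)
n=14: L (options 12(W), 7(W) are all W)
n=15: W (go to 13, an L position)
n=16: W (go to 14, an L position)
n=17: W (go to 10, an L position)
n=18: L (options 16(W), 11(W) are all W)
n=19: L (options 17(W), 12(W) are all W)
n=20: W (go to 18, an L position)
n=21: W (go to 19, an L position)
n=22: L (options 20(W), 15(W) are all W)
n=23: L (options 21(W), 16(W) are all W)
n=24: W (go to 22, an L position)
n=25: W (go to 23, an L position)
n=26: W (go to 19, an L position)
n=27: L (options 25(W), 20(W) are all W)
n=28: L (options 26(W), 21(W) are all W)
n=29: W (go to 27, an L position)
n=30: W (go to 28, an L position)
n=31: L (options 29(W), 24(W) are all W)
n=32: L (options 30(W), 25(W) are all W)
L entries with 1 ≤ n ≤ 32 (n=0 is outside the asked range and is not counted): n = 1, 4, 5, 9, 10, 13, 14, 18, 19, 22, 23, 27, 28, 31, 32; that makes 15.

15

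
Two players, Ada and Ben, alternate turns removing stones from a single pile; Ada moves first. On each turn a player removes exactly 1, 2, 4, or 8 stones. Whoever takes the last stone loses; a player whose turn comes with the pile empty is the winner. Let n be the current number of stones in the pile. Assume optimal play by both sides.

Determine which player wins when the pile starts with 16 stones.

Ben wins.

Compute win/loss labels from the base case upward. A position with no move is W. Any other position is W if it can reach an L in one move, else L.
n=0: no move; the opponent has just taken the last stone and therefore loses → W
n=1: L (sole option 0(W) is W)
n=2: W (go to 1, an L position)
n=3: W (go to 1, an L position)
n=4: L (options 3(W), 2(W), 0(W) are all W)
n=5: W (go to 4, an L position)
n=6: W (go to 4, an L position)
n=7: L (options 6(W), 5(W), 3(W) are all W)
n=8: W (go to 7, an L position)
n=9: W (go to 7, an L position)
n=10: L (options 9(W), 8(W), 6(W), 2(W) are all W)
n=11: W (go to 10, an L position)
n=12: W (go to 10, an L position)
n=13: L (options 12(W), 11(W), 9(W), 5(W) are all W)
n=14: W (go to 13, an L position)
n=15: W (go to 13, an L position)
n=16: L (options 15(W), 14(W), 12(W), 8(W) are all W)
Every move from 16 reaches a W position, so the mover loses.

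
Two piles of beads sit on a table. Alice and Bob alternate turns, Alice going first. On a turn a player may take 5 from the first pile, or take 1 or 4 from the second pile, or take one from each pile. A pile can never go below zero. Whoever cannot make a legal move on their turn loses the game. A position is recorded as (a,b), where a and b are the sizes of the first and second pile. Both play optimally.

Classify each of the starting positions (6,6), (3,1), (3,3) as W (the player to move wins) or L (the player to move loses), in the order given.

Classify positions by backward induction: terminal positions (no move available) are L. From any other position, the mover wins iff some move reaches an L.
No move ever increases a pile, so every position that can arise here has a ≤ 6 and b ≤ 6; it is enough to label the cells with 0 ≤ a ≤ 6 and 0 ≤ b ≤ 6.
Every move lowers a or b (never raises either), so fill the grid row by row in increasing a, and left to right within a row: each cell's successors are then already labelled.
      b=0  b=1  b=2  b=3  b=4  b=5  b=6
a=0:    L    W    L    W    W    L    W
a=1:    L    W    L    W    W    L    W
a=2:    L    W    L    W    W    L    W
a=3:    L    W    L    W    W    L    W
a=4:    L    W    L    W    W    L    W
a=5:    W    W    W    W    L    W    W
a=6:    W    L    W    L    W    W    L
Cells with no legal move (terminal, hence L): (0,0), (1,0), (2,0), (3,0), (4,0).
The remaining L cells, each justified by listing all of its moves:
(0,2): →(0,1)(W) only, which is W, so L
(0,5): →(0,4)(W), (0,1)(W) — all W, so L
(1,2): →(1,1)(W), (0,1)(W) — all W, so L
(1,5): →(1,4)(W), (1,1)(W), (0,4)(W) — all W, so L
(2,2): →(2,1)(W), (1,1)(W) — all W, so L
(2,5): →(2,4)(W), (2,1)(W), (1,4)(W) — all W, so L
(3,2): →(3,1)(W), (2,1)(W) — all W, so L
(3,5): →(3,4)(W), (3,1)(W), (2,4)(W) — all W, so L
(4,2): →(4,1)(W), (3,1)(W) — all W, so L
(4,5): →(4,4)(W), (4,1)(W), (3,4)(W) — all W, so L
(5,4): →(0,4)(W), (5,3)(W), (5,0)(W), (4,3)(W) — all W, so L
(6,1): →(1,1)(W), (6,0)(W), (5,0)(W) — all W, so L
(6,3): →(1,3)(W), (6,2)(W), (5,2)(W) — all W, so L
(6,6): →(1,6)(W), (6,5)(W), (6,2)(W), (5,5)(W) — all W, so L
Every other cell has at least one move into one of the L cells above, so it is W.
(6,6): one of the L cells justified above, so L
(3,1): the move to (3,0) reaches an L cell, so W
(3,3): the move to (3,2) reaches an L cell, so W

(6,6): L, (3,1): W, (3,3): W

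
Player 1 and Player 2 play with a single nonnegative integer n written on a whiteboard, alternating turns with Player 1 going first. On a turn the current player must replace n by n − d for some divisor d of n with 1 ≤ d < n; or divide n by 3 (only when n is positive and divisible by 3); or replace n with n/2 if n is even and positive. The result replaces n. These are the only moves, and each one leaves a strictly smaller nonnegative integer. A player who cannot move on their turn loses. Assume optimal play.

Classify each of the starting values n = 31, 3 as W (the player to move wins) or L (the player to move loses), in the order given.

31: L, 3: W

Use the standard recursion: the mover loses at a terminal position; elsewhere, the mover wins exactly when some move hands the opponent an L position.
n=0: no move → L
n=1: no move → L
n=2: W (go to 1, an L position)
n=3: W (go to 1, an L position)
n=4: L (options 2(W), 3(W) are all W)
n=5: W (go to 4, an L position)
n=6: W (go to 4, an L position)
n=7: L (sole option 6(W) is W)
n=8: W (go to 4, an L position)
n=9: L (options 3(W), 6(W), 8(W) are all W)
n=10: W (go to 9, an L position)
n=11: L (sole option 10(W) is W)
n=12: W (go to 4, an L position)
n=13: L (sole option 12(W) is W)
n=14: W (go to 7, an L position)
n=15: L (options 5(W), 10(W), 12(W), 14(W) are all W)
n=16: W (go to 15, an L position)
n=17: L (sole option 16(W) is W)
n=18: W (go to 9, an L position)
n=19: L (sole option 18(W) is W)
n=20: W (go to 15, an L position)
n=21: W (go to 7, an L position)
n=22: W (go to 11, an L position)
n=23: L (sole option 22(W) is W)
n=24: W (go to 23, an L position)
n=25: L (options 20(W), 24(W) are all W)
n=26: W (go to 13, an L position)
n=27: W (go to 9, an L position)
n=28: L (options 14(W), 21(W), 24(W), 26(W), 27(W) are all W)
n=29: W (go to 28, an L position)
n=30: W (go to 15, an L position)
n=31: L (sole option 30(W) is W)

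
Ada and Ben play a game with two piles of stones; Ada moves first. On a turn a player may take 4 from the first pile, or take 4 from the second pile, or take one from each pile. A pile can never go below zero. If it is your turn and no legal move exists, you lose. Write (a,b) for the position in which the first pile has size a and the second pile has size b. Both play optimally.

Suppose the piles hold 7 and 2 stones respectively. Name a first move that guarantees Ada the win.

Use the standard recursion: the mover loses at a terminal position; elsewhere, the mover wins exactly when some move hands the opponent an L position.
No move ever increases a pile, so every position that can arise here has a ≤ 7 and b ≤ 2; it is enough to label the cells with 0 ≤ a ≤ 7 and 0 ≤ b ≤ 2.
Every move lowers a or b (never raises either), so fill the grid row by row in increasing a, and left to right within a row: each cell's successors are then already labelled.
      b=0  b=1  b=2
a=0:    L    L    L
a=1:    L    W    W
a=2:    L    W    L
a=3:    L    W    L
a=4:    W    W    W
a=5:    W    L    L
a=6:    W    L    W
a=7:    W    L    W
Cells with no legal move (terminal, hence L): (0,0), (0,1), (0,2), (1,0), (2,0), (3,0).
The remaining L cells, each justified by listing all of its moves:
(2,2): L (sole option (1,1)(W) is W)
(3,2): L (sole option (2,1)(W) is W)
(5,1): L (options (1,1)(W), (4,0)(W) are all W)
(5,2): L (options (1,2)(W), (4,1)(W) are all W)
(6,1): L (options (2,1)(W), (5,0)(W) are all W)
(7,1): L (options (3,1)(W), (6,0)(W) are all W)
Every other cell has at least one move into one of the L cells above, so it is W.
From (7,2), the L positions reachable in one move are: (3,2), (6,1). Any move reaching one of these is winning.

Move to (3,2).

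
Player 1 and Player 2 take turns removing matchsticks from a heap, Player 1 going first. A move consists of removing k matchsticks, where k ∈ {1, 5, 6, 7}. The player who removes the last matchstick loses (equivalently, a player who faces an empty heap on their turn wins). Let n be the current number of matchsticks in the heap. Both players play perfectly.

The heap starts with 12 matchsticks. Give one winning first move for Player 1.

Remove 7, leaving 5.

Classify positions by backward induction: terminal positions (no move available) are W. From any other position, the mover wins iff some move reaches an L.
n=0: no move; the opponent has just taken the last matchstick and therefore loses → W
n=1: →0(W) only, which is W, so L
n=2: →1(L), so W
n=3: →2(W) only, which is W, so L
n=4: →3(L), so W
n=5: →4(W), 0(W) — all W, so L
n=6: →5(L), so W
n=7: →1(L), so W
n=8: →3(L), so W
n=9: →3(L), so W
n=10: →5(L), so W
n=11: →5(L), so W
n=12: →5(L), so W
From 12, the L positions reachable in one move are: 5.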